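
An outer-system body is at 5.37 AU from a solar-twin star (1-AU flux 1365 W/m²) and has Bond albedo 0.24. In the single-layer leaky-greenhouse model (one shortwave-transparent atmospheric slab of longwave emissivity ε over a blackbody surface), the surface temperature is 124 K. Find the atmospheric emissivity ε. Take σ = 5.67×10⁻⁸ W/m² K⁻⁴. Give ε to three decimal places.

0.658

Irradiance scales as 1/d², so S = 1365 W/m² × (1/5.37)² = 47.34 W/m².
TOA balance gives T_e = 112.2 K.
T_s⁴ = T_e⁴·2/(2−ε) → ε = 2 − 2(T_e/T_s)⁴ = 2 − 2·(112.2/124)⁴ = 0.6582.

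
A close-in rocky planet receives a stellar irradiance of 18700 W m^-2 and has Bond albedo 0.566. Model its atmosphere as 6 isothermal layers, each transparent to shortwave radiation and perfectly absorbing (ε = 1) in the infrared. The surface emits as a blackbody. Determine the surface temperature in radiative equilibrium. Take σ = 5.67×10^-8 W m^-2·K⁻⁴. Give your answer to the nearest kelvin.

OLR = S(1−α)/4 = 2029 W m^-2; the top layer radiates at T_e = 434.9 K.
Layer-by-layer balance gives σT_s⁴ = (N+1)σT_e⁴, so T_s = 7^¼·434.9 = 707.5 K.

707 K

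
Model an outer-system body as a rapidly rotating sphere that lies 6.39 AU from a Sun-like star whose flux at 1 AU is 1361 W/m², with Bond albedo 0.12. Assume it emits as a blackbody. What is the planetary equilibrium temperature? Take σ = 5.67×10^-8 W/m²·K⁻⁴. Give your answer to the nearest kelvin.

107 kelvin

Irradiance scales as 1/d², so S = 1361 W/m² × (1/6.39)² = 33.33 W/m².
Averaging over the sphere, the absorbed flux is S(1−α)/4 = 7.333 W/m².
In equilibrium σT⁴ equals this, so T = 106.6 K.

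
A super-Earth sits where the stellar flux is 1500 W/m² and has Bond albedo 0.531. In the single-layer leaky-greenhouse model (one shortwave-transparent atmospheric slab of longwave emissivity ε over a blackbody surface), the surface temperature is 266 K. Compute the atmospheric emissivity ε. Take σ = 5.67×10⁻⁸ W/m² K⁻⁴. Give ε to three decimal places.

0.761

First, T_e = [1500·(1−0.531)/(4σ)]^(1/4) = 236.0 K.
Since (2−ε)/2 = (T_e/T_s)⁴ = 0.6196, ε = 0.7608.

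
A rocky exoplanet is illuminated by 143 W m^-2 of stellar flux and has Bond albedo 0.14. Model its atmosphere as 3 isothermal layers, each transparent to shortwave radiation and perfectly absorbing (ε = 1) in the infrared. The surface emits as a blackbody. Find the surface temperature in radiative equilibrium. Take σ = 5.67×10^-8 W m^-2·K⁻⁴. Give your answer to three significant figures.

216 K

OLR = S(1−α)/4 = 30.75 W m^-2; the top layer radiates at T_e = 152.6 K.
For an N-layer opaque stack, T_s⁴ = (N+1)T_e⁴, hence T_s = (4)^(1/4)×152.6 K = 215.8 K.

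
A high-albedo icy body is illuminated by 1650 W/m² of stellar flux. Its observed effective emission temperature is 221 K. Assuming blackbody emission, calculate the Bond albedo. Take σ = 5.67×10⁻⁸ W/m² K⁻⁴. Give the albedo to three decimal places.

Energy balance: S(1−α)/4 = σT⁴, so 1−α = 4σT⁴/S.
4σT⁴ = 4·5.67×10⁻⁸·(221)⁴ = 541.0 W/m².
Hence α = 1 − 541.0/1650 = 0.6721.

0.672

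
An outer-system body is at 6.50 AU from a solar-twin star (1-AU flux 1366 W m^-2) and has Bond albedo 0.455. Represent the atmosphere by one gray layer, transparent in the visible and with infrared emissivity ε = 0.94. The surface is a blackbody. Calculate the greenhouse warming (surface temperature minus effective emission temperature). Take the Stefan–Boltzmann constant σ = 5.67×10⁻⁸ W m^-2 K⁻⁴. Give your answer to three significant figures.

16.1 K

Flux at the orbit: S = 1366/(6.50)² = 32.33 W m^-2.
Effective emission temperature (TOA balance): σT_e⁴ = S(1−α)/4 = 4.405 W m^-2 → T_e = 93.88 K.
The surface balance (absorbed SW + ε·downward IR = σT_s⁴) with T_a⁴ = T_s⁴/2 reduces to T_s = T_e·[2/(2−ε)]^¼ = 110.0 K.
Greenhouse warming: T_s − T_e = 16.15 K.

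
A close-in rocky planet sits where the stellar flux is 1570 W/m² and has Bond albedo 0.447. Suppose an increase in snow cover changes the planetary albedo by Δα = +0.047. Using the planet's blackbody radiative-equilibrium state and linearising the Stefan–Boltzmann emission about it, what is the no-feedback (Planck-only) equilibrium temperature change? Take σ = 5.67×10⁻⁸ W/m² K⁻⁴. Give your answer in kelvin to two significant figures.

The baseline emission temperature is T_e = 248.7 K.
ΔF = −(S/4)Δα = −(1570/4)×(+0.047) = -18.45 W/m².
Planck response: λ_P = 4σT_e³ = 4·5.67×10⁻⁸·(248.7)³ = 3.490 W/m²/K.
ΔT₀ = ΔF/λ_P = -18.45/3.490 = -5.29 K.

-5.3 K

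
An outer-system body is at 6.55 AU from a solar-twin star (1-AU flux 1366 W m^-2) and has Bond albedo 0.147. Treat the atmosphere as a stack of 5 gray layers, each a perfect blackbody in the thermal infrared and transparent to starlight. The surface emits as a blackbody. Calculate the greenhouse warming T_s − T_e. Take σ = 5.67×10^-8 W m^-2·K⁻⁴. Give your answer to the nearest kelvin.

59 kelvin

By the inverse-square law, S = 1366/6.55² = 31.84 W m^-2.
OLR = S(1−α)/4 = 6.790 W m^-2; the top layer radiates at T_e = 104.6 K.
T_s = (N+1)^(1/4)·T_e = 163.7 K.
Warming: T_s − T_e = 59.11 K.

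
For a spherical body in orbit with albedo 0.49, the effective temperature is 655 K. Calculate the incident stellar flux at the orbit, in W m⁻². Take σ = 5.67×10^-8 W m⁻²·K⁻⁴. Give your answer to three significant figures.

81900 W m⁻²

Invert the energy balance for S: S = 4σT⁴/(1−α).
The emitted flux is σT⁴ = 10440 W m⁻².
So S = 4×10440/(1−0.49) = 81850 W m⁻².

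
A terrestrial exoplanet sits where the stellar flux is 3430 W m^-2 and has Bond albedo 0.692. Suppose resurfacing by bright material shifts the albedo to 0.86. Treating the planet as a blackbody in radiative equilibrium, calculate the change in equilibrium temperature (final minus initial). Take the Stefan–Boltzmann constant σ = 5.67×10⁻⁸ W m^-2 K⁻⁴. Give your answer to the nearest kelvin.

Before: T₁ = [3430·0.308/(4σ)]^(1/4) = 261.2 K.
Final:   T₂ = [S(1−0.86)/(4σ)]^(1/4) = 214.5 K.
Change: 214.5 − 261.2 = -46.74 K.

-47 K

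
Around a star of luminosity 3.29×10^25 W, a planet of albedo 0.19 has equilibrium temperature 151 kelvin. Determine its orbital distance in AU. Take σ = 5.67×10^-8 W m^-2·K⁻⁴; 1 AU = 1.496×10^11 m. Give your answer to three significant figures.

Energy balance gives S = 4σT⁴/(1−α) = 145.6 W m^-2.
S = L/(4πd²) → d = √(L/4πS) = √(3.29×10^25/(4π·145.6)) = 1.341×10^11 m = 0.8965 AU.

0.896 AU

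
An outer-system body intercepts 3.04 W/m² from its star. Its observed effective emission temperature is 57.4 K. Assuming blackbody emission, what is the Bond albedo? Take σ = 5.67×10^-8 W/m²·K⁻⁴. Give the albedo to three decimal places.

Rearranging the radiative balance, α = 1 − 4σT⁴/S.
σT⁴ = 0.6155 W/m², so 4σT⁴ = 2.462 W/m².
Hence α = 1 − 2.462/3.040 = 0.1901.

0.190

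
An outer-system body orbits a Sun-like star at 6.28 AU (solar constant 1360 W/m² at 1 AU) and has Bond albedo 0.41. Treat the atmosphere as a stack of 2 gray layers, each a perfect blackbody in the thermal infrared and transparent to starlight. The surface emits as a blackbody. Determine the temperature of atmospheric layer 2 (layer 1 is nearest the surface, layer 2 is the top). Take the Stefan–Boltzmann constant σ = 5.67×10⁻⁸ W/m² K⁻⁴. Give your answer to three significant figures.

97.3 K

Irradiance scales as 1/d², so S = 1360 W/m² × (1/6.28)² = 34.48 W/m².
OLR = S(1−α)/4 = 5.086 W/m²; the top layer radiates at T_e = 97.32 K.
In the N-layer model, layer k (counted from the surface) has T_k = (N+1−k)^(1/4)·T_e.
With k = 2: T_2 = (2+1−2)^¼·97.32 K = 97.32 K.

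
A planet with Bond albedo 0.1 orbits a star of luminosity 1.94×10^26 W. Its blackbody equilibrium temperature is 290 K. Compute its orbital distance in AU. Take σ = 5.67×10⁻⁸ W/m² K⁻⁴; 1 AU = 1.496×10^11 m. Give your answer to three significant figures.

The flux needed for this T is 4σT⁴/(1−0.1) = 1782 W/m².
S = L/(4πd²) → d = √(L/4πS) = √(1.94×10^26/(4π·1782)) = 9.307×10^10 m = 0.6221 AU.

0.622 AU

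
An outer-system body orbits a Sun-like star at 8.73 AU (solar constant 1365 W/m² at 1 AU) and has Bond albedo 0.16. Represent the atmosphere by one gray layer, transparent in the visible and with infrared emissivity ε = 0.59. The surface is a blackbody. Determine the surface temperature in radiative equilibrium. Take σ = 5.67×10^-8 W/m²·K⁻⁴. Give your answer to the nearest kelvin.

Flux at the orbit: S = 1365/(8.73)² = 17.91 W/m².
Effective emission temperature (TOA balance): σT_e⁴ = S(1−α)/4 = 3.761 W/m² → T_e = 90.25 K.
Surface balance with a leaky layer gives σT_s⁴ = σT_e⁴·2/(2−ε), so T_s = T_e·[2/(2−0.59)]^(1/4) = 98.49 K.

98 K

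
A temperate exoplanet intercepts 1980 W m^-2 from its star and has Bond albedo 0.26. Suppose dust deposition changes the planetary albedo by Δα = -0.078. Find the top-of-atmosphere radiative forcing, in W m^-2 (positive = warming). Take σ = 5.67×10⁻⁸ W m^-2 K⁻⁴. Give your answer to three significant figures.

The change in absorbed flux is Δ[S(1−α)/4] = −SΔα/4 = 38.61 W m^-2.

38.6 W m^-2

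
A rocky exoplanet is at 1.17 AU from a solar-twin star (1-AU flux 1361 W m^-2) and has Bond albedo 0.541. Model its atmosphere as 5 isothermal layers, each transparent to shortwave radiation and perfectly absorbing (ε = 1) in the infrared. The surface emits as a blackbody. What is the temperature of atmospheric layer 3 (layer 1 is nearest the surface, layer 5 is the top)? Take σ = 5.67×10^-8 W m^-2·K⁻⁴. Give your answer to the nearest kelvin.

By the inverse-square law, S = 1361/1.17² = 994.2 W m^-2.
Top-of-atmosphere balance: σT_e⁴ = S(1−α)/4 = 114.1 W m^-2 → T_e = 211.8 K.
In the N-layer model, layer k (counted from the surface) has T_k = (N+1−k)^(1/4)·T_e.
With k = 3: T_3 = (5+1−3)^¼·211.8 K = 278.7 K.

279 K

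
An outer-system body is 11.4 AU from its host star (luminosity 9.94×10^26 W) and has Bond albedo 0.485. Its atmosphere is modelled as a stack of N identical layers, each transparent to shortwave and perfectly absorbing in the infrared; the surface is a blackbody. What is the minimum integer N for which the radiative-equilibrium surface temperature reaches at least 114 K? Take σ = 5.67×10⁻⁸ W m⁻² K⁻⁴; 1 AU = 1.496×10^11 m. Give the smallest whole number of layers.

2

d = 11.4 × 1.496×10^11 m = 1.705×10^12 m.
Flux at the orbit: S = L/(4πd²) = 9.94×10^26/(4π·(1.71×10^12)²) = 27.20 W m⁻².
Top-of-atmosphere balance: σT_e⁴ = S(1−α)/4 = 3.501 W m⁻² → T_e = 88.65 K.
Since T_s⁴ = (N+1)T_e⁴, we need N ≥ (T_s/T_e)⁴ − 1 = 1.735.
So N ≥ 1.735; the smallest integer is N = 2.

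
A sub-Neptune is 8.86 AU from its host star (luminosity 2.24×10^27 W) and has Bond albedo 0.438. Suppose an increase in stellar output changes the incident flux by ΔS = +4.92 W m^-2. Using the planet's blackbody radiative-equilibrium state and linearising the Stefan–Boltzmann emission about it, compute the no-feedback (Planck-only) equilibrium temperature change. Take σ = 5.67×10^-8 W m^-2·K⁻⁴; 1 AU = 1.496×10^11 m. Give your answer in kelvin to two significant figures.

d = 8.86 × 1.496×10^11 m = 1.325×10^12 m.
Spreading L over a sphere of radius d: S = 2.24×10^27/(4π·1.33×10^12²) = 101.5 W m^-2.
The baseline emission temperature is T_e = 125.9 K.
ΔF = Δ[S(1−α)]/4 = (1−0.438)·+4.92/4 = 0.6913 W m^-2.
Planck response: λ_P = 4σT_e³ = 4·5.67×10⁻⁸·(125.9)³ = 0.4528 W m^-2/K.
So ΔT₀ = 0.6913/0.4528 = 1.53 K.

1.5 kelvin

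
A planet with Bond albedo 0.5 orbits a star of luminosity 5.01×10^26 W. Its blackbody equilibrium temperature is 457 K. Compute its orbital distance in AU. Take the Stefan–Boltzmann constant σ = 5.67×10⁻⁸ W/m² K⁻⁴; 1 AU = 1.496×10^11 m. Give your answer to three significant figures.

0.300 AU

Energy balance gives S = 4σT⁴/(1−α) = 19790 W/m².
S = L/(4πd²) → d = √(L/4πS) = √(5.01×10^26/(4π·19790)) = 4.489×10^10 m = 0.3001 AU.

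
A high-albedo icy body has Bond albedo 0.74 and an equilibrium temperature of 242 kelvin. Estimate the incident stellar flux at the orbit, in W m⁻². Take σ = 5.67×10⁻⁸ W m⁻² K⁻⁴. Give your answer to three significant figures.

From S(1−α)/4 = σT⁴: S = 4σT⁴/(1−α).
σT⁴ = 5.67×10⁻⁸·(242)⁴ = 194.5 W m⁻².
So S = 4×194.5/(1−0.74) = 2992 W m⁻².

2990 W m⁻²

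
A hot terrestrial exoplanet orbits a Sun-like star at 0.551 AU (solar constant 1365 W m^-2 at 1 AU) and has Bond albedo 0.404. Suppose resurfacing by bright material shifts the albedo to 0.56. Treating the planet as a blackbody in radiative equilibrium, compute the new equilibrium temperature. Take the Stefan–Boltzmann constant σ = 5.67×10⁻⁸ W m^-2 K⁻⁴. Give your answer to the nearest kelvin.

306 kelvin

Flux at the orbit: S = 1365/(0.551)² = 4496 W m^-2.
With the new albedo, S(1−α₂)/4 = 494.6 W m^-2, so T₂ = 305.6 K.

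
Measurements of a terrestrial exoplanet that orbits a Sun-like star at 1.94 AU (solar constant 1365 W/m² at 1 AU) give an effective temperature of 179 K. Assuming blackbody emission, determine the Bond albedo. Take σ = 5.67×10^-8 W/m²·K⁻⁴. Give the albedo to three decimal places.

Irradiance scales as 1/d², so S = 1365 W/m² × (1/1.94)² = 362.7 W/m².
Energy balance: S(1−α)/4 = σT⁴, so 1−α = 4σT⁴/S.
σT⁴ = 58.21 W/m², so 4σT⁴ = 232.8 W/m².
1−α = 232.8/362.7 = 0.6420, so α = 0.3580.

0.358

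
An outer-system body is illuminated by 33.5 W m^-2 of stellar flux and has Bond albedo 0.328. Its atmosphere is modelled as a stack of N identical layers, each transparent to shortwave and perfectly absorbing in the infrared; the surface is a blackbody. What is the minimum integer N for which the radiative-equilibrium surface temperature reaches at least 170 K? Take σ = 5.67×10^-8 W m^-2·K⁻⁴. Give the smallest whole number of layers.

The effective emission temperature is T_e = [S(1−α)/(4σ)]^¼ = 99.81 K.
Since T_s⁴ = (N+1)T_e⁴, we need N ≥ (T_s/T_e)⁴ − 1 = 7.414.
Rounding up, N = 8.

8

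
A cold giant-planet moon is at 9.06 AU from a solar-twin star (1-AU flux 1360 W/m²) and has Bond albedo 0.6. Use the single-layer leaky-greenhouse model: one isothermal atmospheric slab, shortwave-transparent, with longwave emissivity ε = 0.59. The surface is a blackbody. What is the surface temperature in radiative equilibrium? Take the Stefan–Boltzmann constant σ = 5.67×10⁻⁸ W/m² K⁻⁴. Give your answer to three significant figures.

Irradiance scales as 1/d², so S = 1360 W/m² × (1/9.06)² = 16.57 W/m².
At the top of the atmosphere, σT_e⁴ = S(1−α)/4 = 1.657 W/m², giving T_e = 73.52 K.
Surface balance with a leaky layer gives σT_s⁴ = σT_e⁴·2/(2−ε), so T_s = T_e·[2/(2−0.59)]^(1/4) = 80.24 K.

80.2 K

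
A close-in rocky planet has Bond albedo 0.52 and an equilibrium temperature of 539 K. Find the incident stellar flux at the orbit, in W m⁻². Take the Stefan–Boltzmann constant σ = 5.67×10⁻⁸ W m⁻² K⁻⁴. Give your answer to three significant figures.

From S(1−α)/4 = σT⁴: S = 4σT⁴/(1−α).
The emitted flux is σT⁴ = 4786 W m⁻².
S = 4·4786/0.48 = 39880 W m⁻².

39900 W m⁻²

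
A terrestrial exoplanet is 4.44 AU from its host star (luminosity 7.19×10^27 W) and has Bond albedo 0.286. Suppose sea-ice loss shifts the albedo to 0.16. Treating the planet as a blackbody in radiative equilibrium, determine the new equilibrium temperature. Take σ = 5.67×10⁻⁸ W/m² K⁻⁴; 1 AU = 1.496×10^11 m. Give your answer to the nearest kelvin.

Orbital distance: d = 4.44 AU = 6.642×10^11 m.
Spreading L over a sphere of radius d: S = 7.19×10^27/(4π·6.64×10^11²) = 1297 W/m².
With the new albedo, S(1−α₂)/4 = 272.3 W/m², so T₂ = 263.3 K.

263 K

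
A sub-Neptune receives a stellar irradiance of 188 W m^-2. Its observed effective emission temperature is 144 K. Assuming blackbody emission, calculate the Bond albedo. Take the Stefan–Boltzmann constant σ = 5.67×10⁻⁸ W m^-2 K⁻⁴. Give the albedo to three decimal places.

Energy balance: S(1−α)/4 = σT⁴, so 1−α = 4σT⁴/S.
4σT⁴ = 4·5.67×10⁻⁸·(144)⁴ = 97.52 W m^-2.
Hence α = 1 − 97.52/188.0 = 0.4813.

0.481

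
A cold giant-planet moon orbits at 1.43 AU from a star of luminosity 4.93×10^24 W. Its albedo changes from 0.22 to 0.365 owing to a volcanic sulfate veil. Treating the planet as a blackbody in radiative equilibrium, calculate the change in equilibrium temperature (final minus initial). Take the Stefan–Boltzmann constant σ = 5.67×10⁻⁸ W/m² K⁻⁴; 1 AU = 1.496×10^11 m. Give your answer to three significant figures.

Orbital distance: d = 1.43 AU = 2.139×10^11 m.
Spreading L over a sphere of radius d: S = 4.93×10^24/(4π·2.14×10^11²) = 8.572 W/m².
Initial: T₁ = [S(1−0.22)/(4σ)]^(1/4) = 73.69 K.
With α = 0.365, T₂ = 69.99 K.
ΔT = T₂ − T₁ = -3.693 K.

-3.69 K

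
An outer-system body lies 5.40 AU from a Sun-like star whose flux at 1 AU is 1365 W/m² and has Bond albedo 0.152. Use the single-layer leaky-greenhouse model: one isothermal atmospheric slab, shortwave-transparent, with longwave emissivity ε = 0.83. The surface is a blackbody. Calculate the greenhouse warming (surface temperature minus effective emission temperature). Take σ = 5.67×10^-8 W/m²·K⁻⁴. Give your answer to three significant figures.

16.5 K

By the inverse-square law, S = 1365/5.40² = 46.81 W/m².
Effective emission temperature (TOA balance): σT_e⁴ = S(1−α)/4 = 9.924 W/m² → T_e = 115.0 K.
For a single slab of emissivity ε, T_s⁴ = 2T_e⁴/(2−ε); thus T_s = 115.0·(1.709)^(1/4) = 131.5 K.
Greenhouse warming: T_s − T_e = 16.50 K.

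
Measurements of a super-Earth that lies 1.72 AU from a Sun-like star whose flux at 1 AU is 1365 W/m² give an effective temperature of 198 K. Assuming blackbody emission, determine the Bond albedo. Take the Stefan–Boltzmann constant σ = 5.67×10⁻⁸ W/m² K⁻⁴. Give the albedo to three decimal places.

By the inverse-square law, S = 1365/1.72² = 461.4 W/m².
From σT⁴ = S(1−α)/4 we invert for α: 1−α = 4σT⁴/S.
4σT⁴ = 4·5.67×10⁻⁸·(198)⁴ = 348.6 W/m².
1−α = 348.6/461.4 = 0.7555, so α = 0.2445.

0.245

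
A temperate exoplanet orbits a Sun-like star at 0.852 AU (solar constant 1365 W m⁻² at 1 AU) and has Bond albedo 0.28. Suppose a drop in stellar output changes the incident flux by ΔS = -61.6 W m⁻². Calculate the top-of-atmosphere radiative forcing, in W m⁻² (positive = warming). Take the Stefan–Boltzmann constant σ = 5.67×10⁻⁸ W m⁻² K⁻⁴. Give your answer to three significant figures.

By the inverse-square law, S = 1365/0.852² = 1880 W m⁻².
TOA radiative forcing: ΔF = (1−α)ΔS/4 = 0.72·(-61.6)/4 = -11.09 W m⁻².

-11.1 W m⁻²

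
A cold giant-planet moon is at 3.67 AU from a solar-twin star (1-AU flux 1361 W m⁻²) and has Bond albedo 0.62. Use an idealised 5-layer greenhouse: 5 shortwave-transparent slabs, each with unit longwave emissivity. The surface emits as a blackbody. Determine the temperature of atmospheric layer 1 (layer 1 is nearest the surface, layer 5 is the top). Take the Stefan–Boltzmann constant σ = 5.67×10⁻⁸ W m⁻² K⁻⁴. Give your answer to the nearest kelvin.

171 kelvin

By the inverse-square law, S = 1361/3.67² = 101.0 W m⁻².
The effective emission temperature is T_e = [S(1−α)/(4σ)]^¼ = 114.1 K.
Each opaque layer satisfies 2T_j⁴ = T_{j−1}⁴ + T_{j+1}⁴, giving T_k⁴ = (N+1−k)T_e⁴.
With k = 1: T_1 = (5+1−1)^¼·114.1 K = 170.6 K.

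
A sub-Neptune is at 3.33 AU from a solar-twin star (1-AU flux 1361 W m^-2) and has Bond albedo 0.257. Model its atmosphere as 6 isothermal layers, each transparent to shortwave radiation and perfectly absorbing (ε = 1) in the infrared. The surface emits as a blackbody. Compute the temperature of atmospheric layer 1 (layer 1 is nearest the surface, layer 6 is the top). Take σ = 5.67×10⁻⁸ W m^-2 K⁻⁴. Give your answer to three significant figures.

222 K

By the inverse-square law, S = 1361/3.33² = 122.7 W m^-2.
The effective emission temperature is T_e = [S(1−α)/(4σ)]^¼ = 141.6 K.
The net upward flux σT_e⁴ is constant between every pair of levels, so T_k⁴ = (N+1−k)T_e⁴.
T_1 = (6)^(1/4)·141.6 = 221.6 K.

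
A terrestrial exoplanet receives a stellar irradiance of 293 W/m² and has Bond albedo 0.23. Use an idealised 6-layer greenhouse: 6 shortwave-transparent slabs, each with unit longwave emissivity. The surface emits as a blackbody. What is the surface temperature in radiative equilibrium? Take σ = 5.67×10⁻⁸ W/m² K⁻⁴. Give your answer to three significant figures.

OLR = S(1−α)/4 = 56.40 W/m²; the top layer radiates at T_e = 177.6 K.
For an N-layer opaque stack, T_s⁴ = (N+1)T_e⁴, hence T_s = (7)^(1/4)×177.6 K = 288.9 K.

289 kelvin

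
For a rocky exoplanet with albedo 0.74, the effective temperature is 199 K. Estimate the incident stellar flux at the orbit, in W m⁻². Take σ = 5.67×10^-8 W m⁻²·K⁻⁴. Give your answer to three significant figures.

Invert the energy balance for S: S = 4σT⁴/(1−α).
The emitted flux is σT⁴ = 88.92 W m⁻².
So S = 4×88.92/(1−0.74) = 1368 W m⁻².

1370 W m⁻²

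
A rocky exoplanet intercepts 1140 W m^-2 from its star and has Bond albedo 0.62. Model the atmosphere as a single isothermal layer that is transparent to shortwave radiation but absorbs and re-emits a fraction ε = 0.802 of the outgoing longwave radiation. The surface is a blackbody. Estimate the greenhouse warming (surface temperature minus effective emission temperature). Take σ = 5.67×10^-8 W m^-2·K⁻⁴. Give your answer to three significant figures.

28.6 kelvin

At the top of the atmosphere, σT_e⁴ = S(1−α)/4 = 108.3 W m^-2, giving T_e = 209.1 K.
The surface balance (absorbed SW + ε·downward IR = σT_s⁴) with T_a⁴ = T_s⁴/2 reduces to T_s = T_e·[2/(2−ε)]^¼ = 237.6 K.
Greenhouse warming: T_s − T_e = 28.58 K.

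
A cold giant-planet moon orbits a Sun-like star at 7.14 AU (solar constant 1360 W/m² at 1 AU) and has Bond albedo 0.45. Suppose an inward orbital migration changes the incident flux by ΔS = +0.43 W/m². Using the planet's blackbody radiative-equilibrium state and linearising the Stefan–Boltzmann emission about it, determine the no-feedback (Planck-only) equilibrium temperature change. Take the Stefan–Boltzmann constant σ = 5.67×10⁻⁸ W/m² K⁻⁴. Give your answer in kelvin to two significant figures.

0.36 K

Flux at the orbit: S = 1360/(7.14)² = 26.68 W/m².
Reference equilibrium: T_e = [S(1−α)/(4σ)]^(1/4) = 89.68 K.
Only a fraction (1−α) is absorbed and it's spread over 4πR², so ΔF = (1−α)ΔS/4 = 0.05913 W/m².
Planck response: λ_P = 4σT_e³ = 4·5.67×10⁻⁸·(89.68)³ = 0.1636 W/m²/K.
ΔT₀ = ΔF/λ_P = 0.05913/0.1636 = 0.361 K.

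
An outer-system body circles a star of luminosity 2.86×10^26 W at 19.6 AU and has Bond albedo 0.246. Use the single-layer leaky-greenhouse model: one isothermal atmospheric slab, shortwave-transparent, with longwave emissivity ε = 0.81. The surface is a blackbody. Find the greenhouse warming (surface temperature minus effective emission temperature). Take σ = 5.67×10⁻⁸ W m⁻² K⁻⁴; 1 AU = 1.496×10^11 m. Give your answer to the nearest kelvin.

8 K

d = 19.6 × 1.496×10^11 m = 2.932×10^12 m.
S = L/(4πd²) = 2.647 W m⁻².
At the top of the atmosphere, σT_e⁴ = S(1−α)/4 = 0.4990 W m⁻², giving T_e = 54.47 K.
The surface balance (absorbed SW + ε·downward IR = σT_s⁴) with T_a⁴ = T_s⁴/2 reduces to T_s = T_e·[2/(2−ε)]^¼ = 62.02 K.
The atmosphere warms the surface by 7.549 K.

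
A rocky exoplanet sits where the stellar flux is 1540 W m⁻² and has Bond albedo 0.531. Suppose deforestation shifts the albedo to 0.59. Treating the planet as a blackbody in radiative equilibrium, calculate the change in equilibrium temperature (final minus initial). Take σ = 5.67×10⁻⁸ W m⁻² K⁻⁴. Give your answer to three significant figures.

-7.85 K

Initial: T₁ = [S(1−0.531)/(4σ)]^(1/4) = 237.6 K.
With α = 0.59, T₂ = 229.7 K.
Change: 229.7 − 237.6 = -7.852 K.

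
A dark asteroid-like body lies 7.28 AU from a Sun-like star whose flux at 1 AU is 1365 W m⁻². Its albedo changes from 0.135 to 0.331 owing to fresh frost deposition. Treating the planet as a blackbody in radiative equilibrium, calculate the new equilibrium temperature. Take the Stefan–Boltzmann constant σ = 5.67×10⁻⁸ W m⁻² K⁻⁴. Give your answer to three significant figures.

By the inverse-square law, S = 1365/7.28² = 25.76 W m⁻².
T₂ = [S(1−α₂)/(4σ)]^(1/4) = [25.76·0.669/(4σ)]^(1/4) = 93.36 K.

93.4 kelvin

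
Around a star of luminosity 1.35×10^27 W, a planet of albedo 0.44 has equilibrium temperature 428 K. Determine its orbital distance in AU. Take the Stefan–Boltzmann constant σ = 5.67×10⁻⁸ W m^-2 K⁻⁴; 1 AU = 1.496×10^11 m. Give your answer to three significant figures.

Required flux: S = 4σT⁴/(1−α) = 13590 W m^-2.
Then d = [L/(4πS)]^(1/2) = 8.891×10^10 m, i.e. 0.5943 AU.

0.594 AU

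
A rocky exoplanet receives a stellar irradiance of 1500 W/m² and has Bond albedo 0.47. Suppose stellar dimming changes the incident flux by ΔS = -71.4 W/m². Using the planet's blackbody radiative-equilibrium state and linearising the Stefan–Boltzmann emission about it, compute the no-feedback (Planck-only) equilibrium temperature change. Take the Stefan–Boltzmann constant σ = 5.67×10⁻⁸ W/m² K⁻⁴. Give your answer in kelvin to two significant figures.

Reference equilibrium: T_e = [S(1−α)/(4σ)]^(1/4) = 243.3 K.
TOA radiative forcing: ΔF = (1−α)ΔS/4 = 0.53·(-71.4)/4 = -9.461 W/m².
Linearising σT⁴ gives d(σT⁴)/dT = 4σT_e³ = 3.267 W/m² per K.
So ΔT₀ = -9.461/3.267 = -2.90 K.

-2.9 K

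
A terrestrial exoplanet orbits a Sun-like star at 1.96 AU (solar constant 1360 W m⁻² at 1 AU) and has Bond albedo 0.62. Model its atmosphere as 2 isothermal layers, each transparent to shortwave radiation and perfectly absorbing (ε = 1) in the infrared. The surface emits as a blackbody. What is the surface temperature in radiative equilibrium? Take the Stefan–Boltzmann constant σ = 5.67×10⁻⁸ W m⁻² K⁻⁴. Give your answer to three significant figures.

By the inverse-square law, S = 1360/1.96² = 354.0 W m⁻².
Top-of-atmosphere balance: σT_e⁴ = S(1−α)/4 = 33.63 W m⁻² → T_e = 156.1 K.
Layer-by-layer balance gives σT_s⁴ = (N+1)σT_e⁴, so T_s = 3^¼·156.1 = 205.4 K.

205 kelvin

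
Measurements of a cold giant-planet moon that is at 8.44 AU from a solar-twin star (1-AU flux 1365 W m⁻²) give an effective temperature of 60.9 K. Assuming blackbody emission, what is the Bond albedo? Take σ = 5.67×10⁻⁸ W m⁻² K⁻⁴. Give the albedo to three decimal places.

0.837

Flux at the orbit: S = 1365/(8.44)² = 19.16 W m⁻².
Rearranging the radiative balance, α = 1 − 4σT⁴/S.
4σT⁴ = 4·5.67×10⁻⁸·(60.9)⁴ = 3.120 W m⁻².
Hence α = 1 − 3.120/19.16 = 0.8372.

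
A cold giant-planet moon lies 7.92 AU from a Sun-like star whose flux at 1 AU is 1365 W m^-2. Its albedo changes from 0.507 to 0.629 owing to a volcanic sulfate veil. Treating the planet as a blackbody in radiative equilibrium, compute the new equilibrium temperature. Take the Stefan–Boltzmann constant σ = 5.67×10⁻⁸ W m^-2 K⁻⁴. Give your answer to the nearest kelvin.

77 K

Flux at the orbit: S = 1365/(7.92)² = 21.76 W m^-2.
T₂ = [S(1−α₂)/(4σ)]^(1/4) = [21.76·0.371/(4σ)]^(1/4) = 77.24 K.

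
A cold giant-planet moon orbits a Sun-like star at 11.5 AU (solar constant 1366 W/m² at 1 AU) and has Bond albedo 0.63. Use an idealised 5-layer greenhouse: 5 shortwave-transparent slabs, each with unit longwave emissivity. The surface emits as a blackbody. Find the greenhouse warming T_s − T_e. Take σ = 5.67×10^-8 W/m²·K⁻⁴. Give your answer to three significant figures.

36.2 K

Irradiance scales as 1/d², so S = 1366 W/m² × (1/11.5)² = 10.33 W/m².
Top-of-atmosphere balance: σT_e⁴ = S(1−α)/4 = 0.9554 W/m² → T_e = 64.07 K.
Surface: T_s = (6)^¼·T_e = 100.3 K.
So the greenhouse effect raises the surface by 100.3 − 64.07 = 36.20 K.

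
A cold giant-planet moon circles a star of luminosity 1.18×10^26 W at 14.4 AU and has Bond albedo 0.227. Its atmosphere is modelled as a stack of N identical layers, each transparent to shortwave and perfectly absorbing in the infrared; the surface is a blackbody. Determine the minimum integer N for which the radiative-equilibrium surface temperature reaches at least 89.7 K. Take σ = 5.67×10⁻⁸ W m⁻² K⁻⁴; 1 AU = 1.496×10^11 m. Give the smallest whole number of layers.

9

d = 14.4 × 1.496×10^11 m = 2.154×10^12 m.
Flux at the orbit: S = L/(4πd²) = 1.18×10^26/(4π·(2.15×10^12)²) = 2.023 W m⁻².
The effective emission temperature is T_e = [S(1−α)/(4σ)]^¼ = 51.25 K.
T_s = (N+1)^(1/4)·T_e ≥ 89.7 K requires N+1 ≥ (T_s/T_e)⁴ = (89.7/51.25)⁴ = 9.387.
The minimum whole number is N = 9.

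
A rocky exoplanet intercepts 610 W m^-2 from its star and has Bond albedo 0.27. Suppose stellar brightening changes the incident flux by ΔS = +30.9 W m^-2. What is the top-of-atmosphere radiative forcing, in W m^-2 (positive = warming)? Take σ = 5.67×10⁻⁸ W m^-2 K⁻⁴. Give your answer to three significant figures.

5.64 W m^-2

TOA radiative forcing: ΔF = (1−α)ΔS/4 = 0.73·(+30.9)/4 = 5.639 W m^-2.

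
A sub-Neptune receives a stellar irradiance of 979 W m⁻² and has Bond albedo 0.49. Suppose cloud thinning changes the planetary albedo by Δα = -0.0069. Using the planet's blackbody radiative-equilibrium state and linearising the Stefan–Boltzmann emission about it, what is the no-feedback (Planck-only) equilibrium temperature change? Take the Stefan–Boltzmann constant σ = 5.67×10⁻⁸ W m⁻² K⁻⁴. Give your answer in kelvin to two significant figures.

Unperturbed T_e = [979.0·(1−0.49)/(4σ)]^¼ = 216.6 K.
ΔF = −(S/4)Δα = −(979.0/4)×(-0.0069) = 1.689 W m⁻².
The Planck feedback parameter is 4σT_e³ = 2.305 W m⁻²/K.
So ΔT₀ = 1.689/2.305 = 0.733 K.

0.73 K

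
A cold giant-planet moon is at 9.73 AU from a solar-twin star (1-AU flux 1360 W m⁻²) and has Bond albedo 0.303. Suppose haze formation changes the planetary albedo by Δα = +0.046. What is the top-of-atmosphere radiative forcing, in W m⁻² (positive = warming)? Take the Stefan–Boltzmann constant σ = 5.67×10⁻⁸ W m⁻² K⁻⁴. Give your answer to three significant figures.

Irradiance scales as 1/d², so S = 1360 W m⁻² × (1/9.73)² = 14.37 W m⁻².
ΔF = −(S/4)Δα = −(14.37/4)×(+0.046) = -0.1652 W m⁻².

-0.165 W m⁻²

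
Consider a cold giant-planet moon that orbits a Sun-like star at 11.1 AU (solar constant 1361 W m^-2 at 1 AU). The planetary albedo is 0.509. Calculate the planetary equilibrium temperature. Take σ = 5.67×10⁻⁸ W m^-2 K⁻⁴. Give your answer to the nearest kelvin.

Flux at the orbit: S = 1361/(11.1)² = 11.05 W m^-2.
The planet absorbs (1−α)S over its disc πR² and re-emits over 4πR², so the mean absorbed flux is (1−0.509)·11.05/4 = 1.356 W m^-2.
In equilibrium σT⁴ equals this, so T = 69.93 K.

70 kelvin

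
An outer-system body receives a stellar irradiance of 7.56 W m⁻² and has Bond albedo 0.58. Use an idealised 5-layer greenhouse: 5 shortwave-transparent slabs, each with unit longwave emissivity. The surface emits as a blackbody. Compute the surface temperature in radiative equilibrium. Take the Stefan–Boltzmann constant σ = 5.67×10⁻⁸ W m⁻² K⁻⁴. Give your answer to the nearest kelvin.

OLR = S(1−α)/4 = 0.7938 W m⁻²; the top layer radiates at T_e = 61.17 K.
Layer-by-layer balance gives σT_s⁴ = (N+1)σT_e⁴, so T_s = 6^¼·61.17 = 95.73 K.

96 K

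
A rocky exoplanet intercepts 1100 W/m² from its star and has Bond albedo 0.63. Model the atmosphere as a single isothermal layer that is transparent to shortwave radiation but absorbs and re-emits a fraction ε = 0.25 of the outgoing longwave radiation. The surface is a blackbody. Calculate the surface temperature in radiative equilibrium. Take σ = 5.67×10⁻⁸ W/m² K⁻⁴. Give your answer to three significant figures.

213 K

At the top of the atmosphere, σT_e⁴ = S(1−α)/4 = 101.8 W/m², giving T_e = 205.8 K.
Surface balance with a leaky layer gives σT_s⁴ = σT_e⁴·2/(2−ε), so T_s = T_e·[2/(2−0.25)]^(1/4) = 212.8 K.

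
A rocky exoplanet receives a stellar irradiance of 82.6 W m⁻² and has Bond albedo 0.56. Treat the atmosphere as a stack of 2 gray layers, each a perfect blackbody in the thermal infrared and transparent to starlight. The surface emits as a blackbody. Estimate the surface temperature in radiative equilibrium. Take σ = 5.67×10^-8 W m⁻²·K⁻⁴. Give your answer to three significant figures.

OLR = S(1−α)/4 = 9.086 W m⁻²; the top layer radiates at T_e = 112.5 K.
For an N-layer opaque stack, T_s⁴ = (N+1)T_e⁴, hence T_s = (3)^(1/4)×112.5 K = 148.1 K.

148 K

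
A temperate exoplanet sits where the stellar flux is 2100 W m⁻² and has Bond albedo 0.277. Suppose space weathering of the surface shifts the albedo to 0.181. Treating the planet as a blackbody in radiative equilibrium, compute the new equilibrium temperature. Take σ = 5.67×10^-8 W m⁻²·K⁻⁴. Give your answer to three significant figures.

295 kelvin

With the new albedo, S(1−α₂)/4 = 430.0 W m⁻², so T₂ = 295.1 K.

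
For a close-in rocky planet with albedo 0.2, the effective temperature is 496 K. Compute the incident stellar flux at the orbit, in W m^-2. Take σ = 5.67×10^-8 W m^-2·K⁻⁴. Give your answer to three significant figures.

17200 W m^-2

Invert the energy balance for S: S = 4σT⁴/(1−α).
The emitted flux is σT⁴ = 3432 W m^-2.
S = 4·3432/0.8 = 17160 W m^-2.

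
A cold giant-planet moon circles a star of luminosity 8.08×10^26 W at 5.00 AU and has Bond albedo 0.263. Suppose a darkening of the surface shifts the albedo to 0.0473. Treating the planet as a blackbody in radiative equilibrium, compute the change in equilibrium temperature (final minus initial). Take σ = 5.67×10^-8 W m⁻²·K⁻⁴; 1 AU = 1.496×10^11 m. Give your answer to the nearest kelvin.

9 K

Orbital distance: d = 5.00 AU = 7.480×10^11 m.
S = L/(4πd²) = 114.9 W m⁻².
With α = 0.263, T₁ = 139.0 K.
With α = 0.0473, T₂ = 148.2 K.
ΔT = T₂ − T₁ = 9.214 K.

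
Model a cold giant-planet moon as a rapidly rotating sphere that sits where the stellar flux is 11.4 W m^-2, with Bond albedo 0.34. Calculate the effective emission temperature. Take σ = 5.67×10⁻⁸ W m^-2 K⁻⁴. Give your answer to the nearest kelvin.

Averaging over the sphere, the absorbed flux is S(1−α)/4 = 1.881 W m^-2.
In equilibrium σT⁴ equals this, so T = 75.89 K.

76 K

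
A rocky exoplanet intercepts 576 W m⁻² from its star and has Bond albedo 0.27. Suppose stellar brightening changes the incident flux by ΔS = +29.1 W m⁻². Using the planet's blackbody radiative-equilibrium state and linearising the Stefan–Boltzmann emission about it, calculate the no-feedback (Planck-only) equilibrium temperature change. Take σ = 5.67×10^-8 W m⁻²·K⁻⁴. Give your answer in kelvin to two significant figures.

2.6 kelvin

The baseline emission temperature is T_e = 207.5 K.
Only a fraction (1−α) is absorbed and it's spread over 4πR², so ΔF = (1−α)ΔS/4 = 5.311 W m⁻².
The Planck feedback parameter is 4σT_e³ = 2.026 W m⁻²/K.
So ΔT₀ = 5.311/2.026 = 2.62 K.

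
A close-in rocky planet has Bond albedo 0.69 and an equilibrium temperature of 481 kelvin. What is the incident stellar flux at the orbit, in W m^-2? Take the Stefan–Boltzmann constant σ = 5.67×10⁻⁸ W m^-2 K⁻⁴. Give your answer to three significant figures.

Invert the energy balance for S: S = 4σT⁴/(1−α).
The emitted flux is σT⁴ = 3035 W m^-2.
So S = 4×3035/(1−0.69) = 39160 W m^-2.

39200 W m^-2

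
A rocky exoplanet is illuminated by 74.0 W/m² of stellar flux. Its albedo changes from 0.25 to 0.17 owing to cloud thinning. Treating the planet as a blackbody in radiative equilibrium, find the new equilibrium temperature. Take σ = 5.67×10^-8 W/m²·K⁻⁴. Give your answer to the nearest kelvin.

128 kelvin

With the new albedo, S(1−α₂)/4 = 15.35 W/m², so T₂ = 128.3 K.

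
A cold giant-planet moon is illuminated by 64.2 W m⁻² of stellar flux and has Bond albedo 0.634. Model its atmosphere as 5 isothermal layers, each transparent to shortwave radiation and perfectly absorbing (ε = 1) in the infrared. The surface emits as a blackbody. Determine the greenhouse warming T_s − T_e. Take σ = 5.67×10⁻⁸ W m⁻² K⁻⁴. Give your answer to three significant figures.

OLR = S(1−α)/4 = 5.874 W m⁻²; the top layer radiates at T_e = 100.9 K.
T_s = (N+1)^(1/4)·T_e = 157.9 K.
Warming: T_s − T_e = 57.01 K.

57.0 kelvin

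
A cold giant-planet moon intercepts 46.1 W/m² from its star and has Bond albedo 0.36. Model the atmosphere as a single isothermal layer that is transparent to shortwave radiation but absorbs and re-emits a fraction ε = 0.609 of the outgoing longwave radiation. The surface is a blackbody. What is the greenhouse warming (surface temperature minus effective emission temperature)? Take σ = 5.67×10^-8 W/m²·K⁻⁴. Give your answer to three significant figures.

10.1 K

The planet radiates to space at T_e = [S(1−α)/(4σ)]^(1/4) = 106.8 K.
Surface balance with a leaky layer gives σT_s⁴ = σT_e⁴·2/(2−ε), so T_s = T_e·[2/(2−0.609)]^(1/4) = 116.9 K.
The atmosphere warms the surface by 10.15 K.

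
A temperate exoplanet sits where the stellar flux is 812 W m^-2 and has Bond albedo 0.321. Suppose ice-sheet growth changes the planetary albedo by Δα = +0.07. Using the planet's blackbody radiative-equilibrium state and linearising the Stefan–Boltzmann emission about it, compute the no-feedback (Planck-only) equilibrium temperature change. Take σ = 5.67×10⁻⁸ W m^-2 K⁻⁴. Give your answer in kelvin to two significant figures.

-5.7 kelvin

The baseline emission temperature is T_e = 222.0 K.
TOA radiative forcing: ΔF = −S·Δα/4 = −812.0·(+0.07)/4 = -14.21 W m^-2.
The Planck feedback parameter is 4σT_e³ = 2.483 W m^-2/K.
So ΔT₀ = -14.21/2.483 = -5.72 K.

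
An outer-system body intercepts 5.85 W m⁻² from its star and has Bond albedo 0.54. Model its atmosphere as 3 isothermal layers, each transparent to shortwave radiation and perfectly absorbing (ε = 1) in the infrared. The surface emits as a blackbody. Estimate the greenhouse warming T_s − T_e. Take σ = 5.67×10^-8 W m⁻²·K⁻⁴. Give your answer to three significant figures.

24.3 K

Top-of-atmosphere balance: σT_e⁴ = S(1−α)/4 = 0.6727 W m⁻² → T_e = 58.69 K.
T_s = (N+1)^(1/4)·T_e = 83.00 K.
So the greenhouse effect raises the surface by 83.00 − 58.69 = 24.31 K.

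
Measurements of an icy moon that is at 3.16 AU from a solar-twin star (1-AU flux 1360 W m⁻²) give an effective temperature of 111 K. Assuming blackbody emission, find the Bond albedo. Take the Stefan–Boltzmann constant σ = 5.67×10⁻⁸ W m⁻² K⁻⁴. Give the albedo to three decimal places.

0.747

By the inverse-square law, S = 1360/3.16² = 136.2 W m⁻².
From σT⁴ = S(1−α)/4 we invert for α: 1−α = 4σT⁴/S.
4σT⁴ = 4·5.67×10⁻⁸·(111)⁴ = 34.43 W m⁻².
Hence α = 1 − 34.43/136.2 = 0.7472.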